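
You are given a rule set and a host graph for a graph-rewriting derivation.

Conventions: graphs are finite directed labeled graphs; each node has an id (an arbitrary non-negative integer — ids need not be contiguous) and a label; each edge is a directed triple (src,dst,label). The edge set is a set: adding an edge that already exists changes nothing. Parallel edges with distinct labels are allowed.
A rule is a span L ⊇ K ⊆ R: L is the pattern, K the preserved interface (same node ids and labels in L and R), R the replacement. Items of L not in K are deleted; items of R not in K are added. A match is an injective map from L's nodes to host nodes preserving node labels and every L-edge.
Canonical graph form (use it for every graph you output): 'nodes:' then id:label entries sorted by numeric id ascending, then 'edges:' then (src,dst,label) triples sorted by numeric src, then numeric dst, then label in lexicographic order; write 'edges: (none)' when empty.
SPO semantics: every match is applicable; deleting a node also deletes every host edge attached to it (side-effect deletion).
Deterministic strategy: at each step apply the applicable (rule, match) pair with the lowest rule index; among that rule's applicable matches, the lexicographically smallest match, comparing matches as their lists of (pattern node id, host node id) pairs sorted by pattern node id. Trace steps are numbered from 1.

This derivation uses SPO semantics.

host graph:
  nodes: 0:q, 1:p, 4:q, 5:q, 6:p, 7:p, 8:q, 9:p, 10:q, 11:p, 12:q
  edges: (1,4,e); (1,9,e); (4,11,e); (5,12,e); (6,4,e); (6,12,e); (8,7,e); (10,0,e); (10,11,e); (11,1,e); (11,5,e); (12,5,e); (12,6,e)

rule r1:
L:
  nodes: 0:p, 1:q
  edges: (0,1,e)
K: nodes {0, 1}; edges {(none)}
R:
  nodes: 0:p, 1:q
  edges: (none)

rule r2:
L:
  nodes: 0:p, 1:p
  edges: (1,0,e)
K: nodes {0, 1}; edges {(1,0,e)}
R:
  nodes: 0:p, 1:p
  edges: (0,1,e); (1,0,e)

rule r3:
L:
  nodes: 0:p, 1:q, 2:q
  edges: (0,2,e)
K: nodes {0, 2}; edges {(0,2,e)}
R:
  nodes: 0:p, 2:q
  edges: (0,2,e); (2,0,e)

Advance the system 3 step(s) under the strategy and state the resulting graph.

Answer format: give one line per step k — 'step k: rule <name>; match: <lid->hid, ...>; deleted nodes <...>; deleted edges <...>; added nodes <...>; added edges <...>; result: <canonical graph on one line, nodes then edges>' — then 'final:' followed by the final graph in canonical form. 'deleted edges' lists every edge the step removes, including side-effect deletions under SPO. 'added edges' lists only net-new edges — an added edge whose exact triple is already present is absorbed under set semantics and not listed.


step 1: rule r1; match: 0->1, 1->4; deleted nodes (none); deleted edges (1,4,e); added nodes (none); added edges (none); result: nodes: 0:q, 1:p, 4:q, 5:q, 6:p, 7:p, 8:q, 9:p, 10:q, 11:p, 12:q edges: (1,9,e); (4,11,e); (5,12,e); (6,4,e); (6,12,e); (8,7,e); (10,0,e); (10,11,e); (11,1,e); (11,5,e); (12,5,e); (12,6,e)
step 2: rule r1; match: 0->6, 1->4; deleted nodes (none); deleted edges (6,4,e); added nodes (none); added edges (none); result: nodes: 0:q, 1:p, 4:q, 5:q, 6:p, 7:p, 8:q, 9:p, 10:q, 11:p, 12:q edges: (1,9,e); (4,11,e); (5,12,e); (6,12,e); (8,7,e); (10,0,e); (10,11,e); (11,1,e); (11,5,e); (12,5,e); (12,6,e)
step 3: rule r1; match: 0->6, 1->12; deleted nodes (none); deleted edges (6,12,e); added nodes (none); added edges (none); result: nodes: 0:q, 1:p, 4:q, 5:q, 6:p, 7:p, 8:q, 9:p, 10:q, 11:p, 12:q edges: (1,9,e); (4,11,e); (5,12,e); (8,7,e); (10,0,e); (10,11,e); (11,1,e); (11,5,e); (12,5,e); (12,6,e)
final:
nodes: 0:q, 1:p, 4:q, 5:q, 6:p, 7:p, 8:q, 9:p, 10:q, 11:p, 12:q
edges: (1,9,e); (4,11,e); (5,12,e); (8,7,e); (10,0,e); (10,11,e); (11,1,e); (11,5,e); (12,5,e); (12,6,e)


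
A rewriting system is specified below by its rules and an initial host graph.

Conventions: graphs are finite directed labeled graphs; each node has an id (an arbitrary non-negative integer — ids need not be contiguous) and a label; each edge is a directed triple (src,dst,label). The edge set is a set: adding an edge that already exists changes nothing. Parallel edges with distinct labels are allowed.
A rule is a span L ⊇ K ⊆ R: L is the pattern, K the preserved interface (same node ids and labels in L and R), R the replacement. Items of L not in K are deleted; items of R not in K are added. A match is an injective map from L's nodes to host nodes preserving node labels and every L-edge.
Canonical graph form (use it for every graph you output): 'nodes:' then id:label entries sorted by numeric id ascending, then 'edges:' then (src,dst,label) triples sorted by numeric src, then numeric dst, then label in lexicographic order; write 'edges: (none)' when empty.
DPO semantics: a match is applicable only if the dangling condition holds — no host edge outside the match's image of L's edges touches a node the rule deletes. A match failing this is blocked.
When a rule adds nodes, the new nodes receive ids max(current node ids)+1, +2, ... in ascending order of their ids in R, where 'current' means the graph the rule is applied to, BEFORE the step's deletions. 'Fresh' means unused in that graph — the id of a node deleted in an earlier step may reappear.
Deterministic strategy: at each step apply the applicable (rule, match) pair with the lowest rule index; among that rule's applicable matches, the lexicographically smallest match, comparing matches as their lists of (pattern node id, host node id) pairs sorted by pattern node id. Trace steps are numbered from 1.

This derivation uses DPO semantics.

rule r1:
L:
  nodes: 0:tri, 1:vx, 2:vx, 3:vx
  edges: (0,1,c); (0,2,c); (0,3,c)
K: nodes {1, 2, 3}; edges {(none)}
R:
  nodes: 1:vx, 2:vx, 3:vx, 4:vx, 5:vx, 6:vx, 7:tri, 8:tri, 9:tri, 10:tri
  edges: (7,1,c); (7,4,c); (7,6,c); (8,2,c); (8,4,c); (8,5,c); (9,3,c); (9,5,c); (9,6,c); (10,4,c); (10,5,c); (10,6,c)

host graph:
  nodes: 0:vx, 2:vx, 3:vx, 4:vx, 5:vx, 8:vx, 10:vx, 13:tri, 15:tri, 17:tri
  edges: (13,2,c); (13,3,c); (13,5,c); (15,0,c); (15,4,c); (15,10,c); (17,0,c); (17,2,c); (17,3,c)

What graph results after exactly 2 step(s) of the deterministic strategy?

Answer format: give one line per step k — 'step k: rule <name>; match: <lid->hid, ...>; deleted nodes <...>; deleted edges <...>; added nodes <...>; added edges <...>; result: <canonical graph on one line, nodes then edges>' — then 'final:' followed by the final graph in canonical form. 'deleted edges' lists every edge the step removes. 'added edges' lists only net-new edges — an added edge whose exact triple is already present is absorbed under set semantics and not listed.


step 1: rule r1; match: 0->13, 1->2, 2->3, 3->5; deleted nodes 13; deleted edges (13,2,c); (13,3,c); (13,5,c); added nodes 18, 19, 20, 21, 22, 23, 24; added edges (21,2,c); (21,18,c); (21,20,c); (22,3,c); (22,18,c); (22,19,c); (23,5,c); (23,19,c); (23,20,c); (24,18,c); (24,19,c); (24,20,c); result: nodes: 0:vx, 2:vx, 3:vx, 4:vx, 5:vx, 8:vx, 10:vx, 15:tri, 17:tri, 18:vx, 19:vx, 20:vx, 21:tri, 22:tri, 23:tri, 24:tri edges: (15,0,c); (15,4,c); (15,10,c); (17,0,c); (17,2,c); (17,3,c); (21,2,c); (21,18,c); (21,20,c); (22,3,c); (22,18,c); (22,19,c); (23,5,c); (23,19,c); (23,20,c); (24,18,c); (24,19,c); (24,20,c)
step 2: rule r1; match: 0->15, 1->0, 2->4, 3->10; deleted nodes 15; deleted edges (15,0,c); (15,4,c); (15,10,c); added nodes 25, 26, 27, 28, 29, 30, 31; added edges (28,0,c); (28,25,c); (28,27,c); (29,4,c); (29,25,c); (29,26,c); (30,10,c); (30,26,c); (30,27,c); (31,25,c); (31,26,c); (31,27,c); result: nodes: 0:vx, 2:vx, 3:vx, 4:vx, 5:vx, 8:vx, 10:vx, 17:tri, 18:vx, 19:vx, 20:vx, 21:tri, 22:tri, 23:tri, 24:tri, 25:vx, 26:vx, 27:vx, 28:tri, 29:tri, 30:tri, 31:tri edges: (17,0,c); (17,2,c); (17,3,c); (21,2,c); (21,18,c); (21,20,c); (22,3,c); (22,18,c); (22,19,c); (23,5,c); (23,19,c); (23,20,c); (24,18,c); (24,19,c); (24,20,c); (28,0,c); (28,25,c); (28,27,c); (29,4,c); (29,25,c); (29,26,c); (30,10,c); (30,26,c); (30,27,c); (31,25,c); (31,26,c); (31,27,c)
final:
nodes: 0:vx, 2:vx, 3:vx, 4:vx, 5:vx, 8:vx, 10:vx, 17:tri, 18:vx, 19:vx, 20:vx, 21:tri, 22:tri, 23:tri, 24:tri, 25:vx, 26:vx, 27:vx, 28:tri, 29:tri, 30:tri, 31:tri
edges: (17,0,c); (17,2,c); (17,3,c); (21,2,c); (21,18,c); (21,20,c); (22,3,c); (22,18,c); (22,19,c); (23,5,c); (23,19,c); (23,20,c); (24,18,c); (24,19,c); (24,20,c); (28,0,c); (28,25,c); (28,27,c); (29,4,c); (29,25,c); (29,26,c); (30,10,c); (30,26,c); (30,27,c); (31,25,c); (31,26,c); (31,27,c)


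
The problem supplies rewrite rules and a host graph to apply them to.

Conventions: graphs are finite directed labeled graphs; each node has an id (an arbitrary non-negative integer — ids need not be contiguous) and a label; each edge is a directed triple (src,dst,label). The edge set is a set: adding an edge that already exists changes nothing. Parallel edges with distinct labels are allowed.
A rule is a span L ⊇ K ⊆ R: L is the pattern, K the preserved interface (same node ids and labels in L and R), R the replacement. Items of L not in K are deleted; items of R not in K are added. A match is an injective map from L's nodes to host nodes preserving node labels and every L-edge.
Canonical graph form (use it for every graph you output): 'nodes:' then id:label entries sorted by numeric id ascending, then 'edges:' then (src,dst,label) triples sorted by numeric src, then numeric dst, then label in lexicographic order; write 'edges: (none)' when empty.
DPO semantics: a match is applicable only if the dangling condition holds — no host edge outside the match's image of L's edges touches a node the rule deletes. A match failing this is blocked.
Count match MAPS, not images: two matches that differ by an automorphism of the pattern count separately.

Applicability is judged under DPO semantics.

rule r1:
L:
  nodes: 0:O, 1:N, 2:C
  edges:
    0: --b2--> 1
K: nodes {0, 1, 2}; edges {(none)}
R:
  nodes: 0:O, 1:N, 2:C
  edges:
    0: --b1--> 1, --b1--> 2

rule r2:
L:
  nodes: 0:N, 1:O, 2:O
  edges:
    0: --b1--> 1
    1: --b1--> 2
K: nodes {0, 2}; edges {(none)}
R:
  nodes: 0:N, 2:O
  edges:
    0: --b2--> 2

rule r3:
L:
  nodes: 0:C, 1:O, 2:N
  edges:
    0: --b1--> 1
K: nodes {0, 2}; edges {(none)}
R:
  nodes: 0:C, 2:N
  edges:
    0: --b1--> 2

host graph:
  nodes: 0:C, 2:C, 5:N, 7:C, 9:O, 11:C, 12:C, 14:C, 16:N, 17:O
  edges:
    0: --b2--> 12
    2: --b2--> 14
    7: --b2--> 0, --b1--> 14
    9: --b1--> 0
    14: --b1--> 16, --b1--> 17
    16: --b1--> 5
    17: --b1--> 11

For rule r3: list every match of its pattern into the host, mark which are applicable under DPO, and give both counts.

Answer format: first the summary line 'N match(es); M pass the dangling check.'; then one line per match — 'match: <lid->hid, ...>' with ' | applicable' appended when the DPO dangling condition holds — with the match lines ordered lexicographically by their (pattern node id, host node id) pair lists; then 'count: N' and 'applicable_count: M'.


2 match(es); 0 pass the dangling check.
match: 0->14, 1->17, 2->5
match: 0->14, 1->17, 2->16
count: 2
applicable_count: 0


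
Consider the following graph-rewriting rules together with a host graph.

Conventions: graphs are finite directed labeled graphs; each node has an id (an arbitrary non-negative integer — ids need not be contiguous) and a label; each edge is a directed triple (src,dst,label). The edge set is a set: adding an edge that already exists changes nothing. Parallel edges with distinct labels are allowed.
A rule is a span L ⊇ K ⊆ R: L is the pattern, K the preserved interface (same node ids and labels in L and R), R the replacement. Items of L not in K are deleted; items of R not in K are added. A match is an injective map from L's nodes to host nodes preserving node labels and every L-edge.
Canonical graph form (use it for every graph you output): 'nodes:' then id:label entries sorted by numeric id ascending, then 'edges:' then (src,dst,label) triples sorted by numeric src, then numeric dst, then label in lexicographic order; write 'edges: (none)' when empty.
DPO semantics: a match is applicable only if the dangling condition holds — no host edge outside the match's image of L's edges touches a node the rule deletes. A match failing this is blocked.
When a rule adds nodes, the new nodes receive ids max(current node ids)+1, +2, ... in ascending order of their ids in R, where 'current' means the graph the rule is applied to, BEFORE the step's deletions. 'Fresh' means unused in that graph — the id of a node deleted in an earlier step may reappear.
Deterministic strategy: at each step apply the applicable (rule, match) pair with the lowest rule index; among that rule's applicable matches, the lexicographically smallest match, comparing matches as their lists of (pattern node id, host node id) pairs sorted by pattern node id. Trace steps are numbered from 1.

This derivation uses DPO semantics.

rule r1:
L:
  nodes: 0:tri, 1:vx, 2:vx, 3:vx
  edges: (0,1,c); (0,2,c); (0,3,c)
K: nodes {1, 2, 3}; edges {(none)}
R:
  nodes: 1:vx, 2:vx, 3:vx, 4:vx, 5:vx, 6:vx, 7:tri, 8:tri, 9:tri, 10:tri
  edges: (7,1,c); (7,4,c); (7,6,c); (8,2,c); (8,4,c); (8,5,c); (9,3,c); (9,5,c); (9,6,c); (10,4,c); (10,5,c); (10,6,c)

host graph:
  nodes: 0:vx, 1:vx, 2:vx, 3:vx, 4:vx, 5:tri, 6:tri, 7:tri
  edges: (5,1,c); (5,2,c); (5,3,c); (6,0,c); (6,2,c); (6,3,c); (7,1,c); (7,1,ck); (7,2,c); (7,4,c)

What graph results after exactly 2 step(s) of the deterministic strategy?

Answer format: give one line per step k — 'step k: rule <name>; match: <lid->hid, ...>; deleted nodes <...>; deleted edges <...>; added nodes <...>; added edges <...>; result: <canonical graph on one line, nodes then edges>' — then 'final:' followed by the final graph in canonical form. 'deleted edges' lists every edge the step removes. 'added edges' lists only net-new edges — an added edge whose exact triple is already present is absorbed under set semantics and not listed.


step 1: rule r1; match: 0->5, 1->1, 2->2, 3->3; deleted nodes 5; deleted edges (5,1,c); (5,2,c); (5,3,c); added nodes 8, 9, 10, 11, 12, 13, 14; added edges (11,1,c); (11,8,c); (11,10,c); (12,2,c); (12,8,c); (12,9,c); (13,3,c); (13,9,c); (13,10,c); (14,8,c); (14,9,c); (14,10,c); result: nodes: 0:vx, 1:vx, 2:vx, 3:vx, 4:vx, 6:tri, 7:tri, 8:vx, 9:vx, 10:vx, 11:tri, 12:tri, 13:tri, 14:tri edges: (6,0,c); (6,2,c); (6,3,c); (7,1,c); (7,1,ck); (7,2,c); (7,4,c); (11,1,c); (11,8,c); (11,10,c); (12,2,c); (12,8,c); (12,9,c); (13,3,c); (13,9,c); (13,10,c); (14,8,c); (14,9,c); (14,10,c)
step 2: rule r1; match: 0->6, 1->0, 2->2, 3->3; deleted nodes 6; deleted edges (6,0,c); (6,2,c); (6,3,c); added nodes 15, 16, 17, 18, 19, 20, 21; added edges (18,0,c); (18,15,c); (18,17,c); (19,2,c); (19,15,c); (19,16,c); (20,3,c); (20,16,c); (20,17,c); (21,15,c); (21,16,c); (21,17,c); result: nodes: 0:vx, 1:vx, 2:vx, 3:vx, 4:vx, 7:tri, 8:vx, 9:vx, 10:vx, 11:tri, 12:tri, 13:tri, 14:tri, 15:vx, 16:vx, 17:vx, 18:tri, 19:tri, 20:tri, 21:tri edges: (7,1,c); (7,1,ck); (7,2,c); (7,4,c); (11,1,c); (11,8,c); (11,10,c); (12,2,c); (12,8,c); (12,9,c); (13,3,c); (13,9,c); (13,10,c); (14,8,c); (14,9,c); (14,10,c); (18,0,c); (18,15,c); (18,17,c); (19,2,c); (19,15,c); (19,16,c); (20,3,c); (20,16,c); (20,17,c); (21,15,c); (21,16,c); (21,17,c)
final:
nodes: 0:vx, 1:vx, 2:vx, 3:vx, 4:vx, 7:tri, 8:vx, 9:vx, 10:vx, 11:tri, 12:tri, 13:tri, 14:tri, 15:vx, 16:vx, 17:vx, 18:tri, 19:tri, 20:tri, 21:tri
edges: (7,1,c); (7,1,ck); (7,2,c); (7,4,c); (11,1,c); (11,8,c); (11,10,c); (12,2,c); (12,8,c); (12,9,c); (13,3,c); (13,9,c); (13,10,c); (14,8,c); (14,9,c); (14,10,c); (18,0,c); (18,15,c); (18,17,c); (19,2,c); (19,15,c); (19,16,c); (20,3,c); (20,16,c); (20,17,c); (21,15,c); (21,16,c); (21,17,c)


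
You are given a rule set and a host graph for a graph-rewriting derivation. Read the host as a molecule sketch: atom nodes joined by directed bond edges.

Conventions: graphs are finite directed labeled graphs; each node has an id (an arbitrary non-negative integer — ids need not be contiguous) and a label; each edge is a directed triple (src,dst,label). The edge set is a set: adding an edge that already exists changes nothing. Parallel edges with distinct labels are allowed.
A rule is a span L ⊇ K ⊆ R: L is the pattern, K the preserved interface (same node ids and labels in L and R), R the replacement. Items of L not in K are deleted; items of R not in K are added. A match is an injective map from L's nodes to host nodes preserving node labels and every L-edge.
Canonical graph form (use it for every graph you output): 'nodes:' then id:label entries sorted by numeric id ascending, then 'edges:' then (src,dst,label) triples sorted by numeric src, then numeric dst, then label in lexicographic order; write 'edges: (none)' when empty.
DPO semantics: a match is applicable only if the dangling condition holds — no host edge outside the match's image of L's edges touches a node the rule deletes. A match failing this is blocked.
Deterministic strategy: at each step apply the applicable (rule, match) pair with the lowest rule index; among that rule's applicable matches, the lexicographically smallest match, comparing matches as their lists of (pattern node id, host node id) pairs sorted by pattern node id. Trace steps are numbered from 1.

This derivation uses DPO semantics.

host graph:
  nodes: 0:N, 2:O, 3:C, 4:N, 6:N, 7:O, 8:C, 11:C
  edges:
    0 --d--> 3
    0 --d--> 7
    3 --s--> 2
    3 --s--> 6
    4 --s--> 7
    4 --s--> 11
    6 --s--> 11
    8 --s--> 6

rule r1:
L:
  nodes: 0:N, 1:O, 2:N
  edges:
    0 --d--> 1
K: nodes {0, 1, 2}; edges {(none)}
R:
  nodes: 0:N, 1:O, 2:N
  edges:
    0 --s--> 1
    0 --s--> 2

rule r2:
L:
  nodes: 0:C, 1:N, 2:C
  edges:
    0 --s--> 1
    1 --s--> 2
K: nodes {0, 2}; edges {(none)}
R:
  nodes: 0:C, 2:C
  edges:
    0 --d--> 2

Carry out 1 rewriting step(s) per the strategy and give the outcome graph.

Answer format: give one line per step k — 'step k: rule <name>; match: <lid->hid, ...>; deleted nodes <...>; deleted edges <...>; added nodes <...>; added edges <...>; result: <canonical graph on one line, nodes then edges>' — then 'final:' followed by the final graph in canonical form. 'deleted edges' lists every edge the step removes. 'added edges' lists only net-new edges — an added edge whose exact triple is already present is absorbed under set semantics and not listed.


step 1: rule r1; match: 0->0, 1->7, 2->4; deleted nodes (none); deleted edges (0,7,d); added nodes (none); added edges (0,4,s); (0,7,s); result: nodes: 0:N, 2:O, 3:C, 4:N, 6:N, 7:O, 8:C, 11:C edges: (0,3,d); (0,4,s); (0,7,s); (3,2,s); (3,6,s); (4,7,s); (4,11,s); (6,11,s); (8,6,s)
final:
nodes: 0:N, 2:O, 3:C, 4:N, 6:N, 7:O, 8:C, 11:C
edges: (0,3,d); (0,4,s); (0,7,s); (3,2,s); (3,6,s); (4,7,s); (4,11,s); (6,11,s); (8,6,s)


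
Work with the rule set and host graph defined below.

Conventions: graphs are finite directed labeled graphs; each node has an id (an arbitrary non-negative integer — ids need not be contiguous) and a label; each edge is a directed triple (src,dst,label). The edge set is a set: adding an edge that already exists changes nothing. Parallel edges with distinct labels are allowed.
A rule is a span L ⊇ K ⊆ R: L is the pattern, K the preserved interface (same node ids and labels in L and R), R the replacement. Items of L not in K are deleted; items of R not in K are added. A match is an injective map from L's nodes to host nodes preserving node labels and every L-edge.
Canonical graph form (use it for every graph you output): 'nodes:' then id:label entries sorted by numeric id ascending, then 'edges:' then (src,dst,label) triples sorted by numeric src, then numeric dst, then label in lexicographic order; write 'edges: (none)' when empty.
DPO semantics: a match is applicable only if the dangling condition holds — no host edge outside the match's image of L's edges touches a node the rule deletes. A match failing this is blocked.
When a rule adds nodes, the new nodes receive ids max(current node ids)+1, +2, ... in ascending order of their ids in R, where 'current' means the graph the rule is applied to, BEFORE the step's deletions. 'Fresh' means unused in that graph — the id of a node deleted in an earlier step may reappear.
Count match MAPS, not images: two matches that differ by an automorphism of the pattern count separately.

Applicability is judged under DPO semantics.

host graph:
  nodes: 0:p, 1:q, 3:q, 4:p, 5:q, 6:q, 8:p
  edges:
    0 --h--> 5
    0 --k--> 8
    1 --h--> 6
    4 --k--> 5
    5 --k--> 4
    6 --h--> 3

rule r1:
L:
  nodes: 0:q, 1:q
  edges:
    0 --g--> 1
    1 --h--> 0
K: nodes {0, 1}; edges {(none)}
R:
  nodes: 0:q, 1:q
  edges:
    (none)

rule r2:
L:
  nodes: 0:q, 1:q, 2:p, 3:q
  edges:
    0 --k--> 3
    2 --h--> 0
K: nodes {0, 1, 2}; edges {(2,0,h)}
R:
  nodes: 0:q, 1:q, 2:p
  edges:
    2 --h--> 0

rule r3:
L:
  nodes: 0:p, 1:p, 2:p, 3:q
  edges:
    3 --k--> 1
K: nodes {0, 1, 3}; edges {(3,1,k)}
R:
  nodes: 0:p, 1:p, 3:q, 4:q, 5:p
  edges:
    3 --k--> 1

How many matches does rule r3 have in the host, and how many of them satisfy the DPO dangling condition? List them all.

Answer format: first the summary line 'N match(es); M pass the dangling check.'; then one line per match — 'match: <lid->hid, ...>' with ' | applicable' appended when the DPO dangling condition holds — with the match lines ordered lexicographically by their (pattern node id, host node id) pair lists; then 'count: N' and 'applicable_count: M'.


2 match(es); 0 pass the dangling check.
match: 0->0, 1->4, 2->8, 3->5
match: 0->8, 1->4, 2->0, 3->5
count: 2
applicable_count: 0


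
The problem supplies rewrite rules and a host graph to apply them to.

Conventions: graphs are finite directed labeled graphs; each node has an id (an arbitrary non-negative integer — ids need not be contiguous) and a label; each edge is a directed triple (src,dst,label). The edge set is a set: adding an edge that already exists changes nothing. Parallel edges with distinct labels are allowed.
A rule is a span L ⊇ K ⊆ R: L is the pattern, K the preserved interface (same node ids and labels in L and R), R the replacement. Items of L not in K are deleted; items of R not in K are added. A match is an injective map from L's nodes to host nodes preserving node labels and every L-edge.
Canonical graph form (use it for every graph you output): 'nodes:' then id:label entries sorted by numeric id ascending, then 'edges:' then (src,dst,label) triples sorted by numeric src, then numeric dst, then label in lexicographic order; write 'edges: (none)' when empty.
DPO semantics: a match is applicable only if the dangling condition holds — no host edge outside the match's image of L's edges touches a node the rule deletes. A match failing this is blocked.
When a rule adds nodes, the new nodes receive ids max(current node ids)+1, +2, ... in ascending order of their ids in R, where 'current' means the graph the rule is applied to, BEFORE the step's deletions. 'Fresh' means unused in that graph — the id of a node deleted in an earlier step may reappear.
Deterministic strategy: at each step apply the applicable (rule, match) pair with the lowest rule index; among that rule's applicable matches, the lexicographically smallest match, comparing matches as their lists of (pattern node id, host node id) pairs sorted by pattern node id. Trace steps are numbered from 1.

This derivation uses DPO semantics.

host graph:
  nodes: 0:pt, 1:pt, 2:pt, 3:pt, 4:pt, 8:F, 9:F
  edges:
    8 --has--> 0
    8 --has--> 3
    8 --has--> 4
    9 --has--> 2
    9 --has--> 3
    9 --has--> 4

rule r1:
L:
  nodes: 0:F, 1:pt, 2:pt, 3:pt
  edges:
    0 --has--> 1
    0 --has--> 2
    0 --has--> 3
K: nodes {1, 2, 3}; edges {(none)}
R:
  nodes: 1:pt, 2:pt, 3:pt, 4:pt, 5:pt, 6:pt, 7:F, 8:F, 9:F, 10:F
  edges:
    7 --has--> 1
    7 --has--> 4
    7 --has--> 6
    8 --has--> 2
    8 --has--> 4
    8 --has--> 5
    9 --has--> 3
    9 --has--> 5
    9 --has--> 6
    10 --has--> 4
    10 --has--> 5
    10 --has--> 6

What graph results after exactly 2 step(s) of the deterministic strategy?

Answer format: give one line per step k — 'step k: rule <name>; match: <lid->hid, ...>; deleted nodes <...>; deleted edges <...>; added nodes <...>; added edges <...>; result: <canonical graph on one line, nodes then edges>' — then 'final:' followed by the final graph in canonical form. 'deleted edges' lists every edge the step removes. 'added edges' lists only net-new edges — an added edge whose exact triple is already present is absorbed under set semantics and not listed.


step 1: rule r1; match: 0->8, 1->0, 2->3, 3->4; deleted nodes 8; deleted edges (8,0,has); (8,3,has); (8,4,has); added nodes 10, 11, 12, 13, 14, 15, 16; added edges (13,0,has); (13,10,has); (13,12,has); (14,3,has); (14,10,has); (14,11,has); (15,4,has); (15,11,has); (15,12,has); (16,10,has); (16,11,has); (16,12,has); result: nodes: 0:pt, 1:pt, 2:pt, 3:pt, 4:pt, 9:F, 10:pt, 11:pt, 12:pt, 13:F, 14:F, 15:F, 16:F edges: (9,2,has); (9,3,has); (9,4,has); (13,0,has); (13,10,has); (13,12,has); (14,3,has); (14,10,has); (14,11,has); (15,4,has); (15,11,has); (15,12,has); (16,10,has); (16,11,has); (16,12,has)
step 2: rule r1; match: 0->9, 1->2, 2->3, 3->4; deleted nodes 9; deleted edges (9,2,has); (9,3,has); (9,4,has); added nodes 17, 18, 19, 20, 21, 22, 23; added edges (20,2,has); (20,17,has); (20,19,has); (21,3,has); (21,17,has); (21,18,has); (22,4,has); (22,18,has); (22,19,has); (23,17,has); (23,18,has); (23,19,has); result: nodes: 0:pt, 1:pt, 2:pt, 3:pt, 4:pt, 10:pt, 11:pt, 12:pt, 13:F, 14:F, 15:F, 16:F, 17:pt, 18:pt, 19:pt, 20:F, 21:F, 22:F, 23:F edges: (13,0,has); (13,10,has); (13,12,has); (14,3,has); (14,10,has); (14,11,has); (15,4,has); (15,11,has); (15,12,has); (16,10,has); (16,11,has); (16,12,has); (20,2,has); (20,17,has); (20,19,has); (21,3,has); (21,17,has); (21,18,has); (22,4,has); (22,18,has); (22,19,has); (23,17,has); (23,18,has); (23,19,has)
final:
nodes: 0:pt, 1:pt, 2:pt, 3:pt, 4:pt, 10:pt, 11:pt, 12:pt, 13:F, 14:F, 15:F, 16:F, 17:pt, 18:pt, 19:pt, 20:F, 21:F, 22:F, 23:F
edges: (13,0,has); (13,10,has); (13,12,has); (14,3,has); (14,10,has); (14,11,has); (15,4,has); (15,11,has); (15,12,has); (16,10,has); (16,11,has); (16,12,has); (20,2,has); (20,17,has); (20,19,has); (21,3,has); (21,17,has); (21,18,has); (22,4,has); (22,18,has); (22,19,has); (23,17,has); (23,18,has); (23,19,has)


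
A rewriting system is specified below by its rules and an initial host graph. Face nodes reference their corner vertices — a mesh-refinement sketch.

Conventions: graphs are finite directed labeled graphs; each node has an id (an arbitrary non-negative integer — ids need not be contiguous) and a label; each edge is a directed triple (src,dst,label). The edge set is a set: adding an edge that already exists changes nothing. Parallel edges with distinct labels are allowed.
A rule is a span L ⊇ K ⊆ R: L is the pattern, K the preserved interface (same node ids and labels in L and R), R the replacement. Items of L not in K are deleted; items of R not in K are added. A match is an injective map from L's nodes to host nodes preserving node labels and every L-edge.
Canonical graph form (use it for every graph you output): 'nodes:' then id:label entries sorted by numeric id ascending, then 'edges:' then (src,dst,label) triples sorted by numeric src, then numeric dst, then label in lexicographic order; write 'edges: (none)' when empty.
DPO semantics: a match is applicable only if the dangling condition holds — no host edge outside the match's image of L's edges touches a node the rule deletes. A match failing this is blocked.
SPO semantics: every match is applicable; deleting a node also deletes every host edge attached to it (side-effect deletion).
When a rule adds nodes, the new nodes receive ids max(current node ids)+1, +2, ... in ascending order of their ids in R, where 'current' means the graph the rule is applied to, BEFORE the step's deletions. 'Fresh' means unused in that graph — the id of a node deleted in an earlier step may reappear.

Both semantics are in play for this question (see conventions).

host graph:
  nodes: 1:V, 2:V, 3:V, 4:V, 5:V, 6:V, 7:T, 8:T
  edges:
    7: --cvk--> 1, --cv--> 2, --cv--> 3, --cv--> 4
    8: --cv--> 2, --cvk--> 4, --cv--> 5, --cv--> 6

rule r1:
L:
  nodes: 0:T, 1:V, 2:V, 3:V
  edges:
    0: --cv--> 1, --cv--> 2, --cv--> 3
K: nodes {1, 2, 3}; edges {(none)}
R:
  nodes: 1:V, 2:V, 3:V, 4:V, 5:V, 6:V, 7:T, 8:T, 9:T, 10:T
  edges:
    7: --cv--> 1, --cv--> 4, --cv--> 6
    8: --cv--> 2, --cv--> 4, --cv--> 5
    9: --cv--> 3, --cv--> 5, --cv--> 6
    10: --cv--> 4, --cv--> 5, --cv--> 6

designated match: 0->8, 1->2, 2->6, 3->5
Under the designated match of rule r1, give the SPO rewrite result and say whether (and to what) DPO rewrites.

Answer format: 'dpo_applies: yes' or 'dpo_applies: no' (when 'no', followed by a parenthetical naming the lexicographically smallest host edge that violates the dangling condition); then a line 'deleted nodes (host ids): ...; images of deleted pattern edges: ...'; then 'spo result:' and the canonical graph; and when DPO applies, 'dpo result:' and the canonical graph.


dpo_applies: no
(the rule deletes node 8, which keeps host edge (8,4,cvk) outside the match image — the dangling condition fails, DPO blocks; SPO proceeds and side-deletes such edges)
deleted nodes (host ids): 8; images of deleted pattern edges: (8,2,cv); (8,5,cv); (8,6,cv)
spo result:
nodes: 1:V, 2:V, 3:V, 4:V, 5:V, 6:V, 7:T, 9:V, 10:V, 11:V, 12:T, 13:T, 14:T, 15:T
edges: (7,1,cvk); (7,2,cv); (7,3,cv); (7,4,cv); (12,2,cv); (12,9,cv); (12,11,cv); (13,6,cv); (13,9,cv); (13,10,cv); (14,5,cv); (14,10,cv); (14,11,cv); (15,9,cv); (15,10,cv); (15,11,cv)


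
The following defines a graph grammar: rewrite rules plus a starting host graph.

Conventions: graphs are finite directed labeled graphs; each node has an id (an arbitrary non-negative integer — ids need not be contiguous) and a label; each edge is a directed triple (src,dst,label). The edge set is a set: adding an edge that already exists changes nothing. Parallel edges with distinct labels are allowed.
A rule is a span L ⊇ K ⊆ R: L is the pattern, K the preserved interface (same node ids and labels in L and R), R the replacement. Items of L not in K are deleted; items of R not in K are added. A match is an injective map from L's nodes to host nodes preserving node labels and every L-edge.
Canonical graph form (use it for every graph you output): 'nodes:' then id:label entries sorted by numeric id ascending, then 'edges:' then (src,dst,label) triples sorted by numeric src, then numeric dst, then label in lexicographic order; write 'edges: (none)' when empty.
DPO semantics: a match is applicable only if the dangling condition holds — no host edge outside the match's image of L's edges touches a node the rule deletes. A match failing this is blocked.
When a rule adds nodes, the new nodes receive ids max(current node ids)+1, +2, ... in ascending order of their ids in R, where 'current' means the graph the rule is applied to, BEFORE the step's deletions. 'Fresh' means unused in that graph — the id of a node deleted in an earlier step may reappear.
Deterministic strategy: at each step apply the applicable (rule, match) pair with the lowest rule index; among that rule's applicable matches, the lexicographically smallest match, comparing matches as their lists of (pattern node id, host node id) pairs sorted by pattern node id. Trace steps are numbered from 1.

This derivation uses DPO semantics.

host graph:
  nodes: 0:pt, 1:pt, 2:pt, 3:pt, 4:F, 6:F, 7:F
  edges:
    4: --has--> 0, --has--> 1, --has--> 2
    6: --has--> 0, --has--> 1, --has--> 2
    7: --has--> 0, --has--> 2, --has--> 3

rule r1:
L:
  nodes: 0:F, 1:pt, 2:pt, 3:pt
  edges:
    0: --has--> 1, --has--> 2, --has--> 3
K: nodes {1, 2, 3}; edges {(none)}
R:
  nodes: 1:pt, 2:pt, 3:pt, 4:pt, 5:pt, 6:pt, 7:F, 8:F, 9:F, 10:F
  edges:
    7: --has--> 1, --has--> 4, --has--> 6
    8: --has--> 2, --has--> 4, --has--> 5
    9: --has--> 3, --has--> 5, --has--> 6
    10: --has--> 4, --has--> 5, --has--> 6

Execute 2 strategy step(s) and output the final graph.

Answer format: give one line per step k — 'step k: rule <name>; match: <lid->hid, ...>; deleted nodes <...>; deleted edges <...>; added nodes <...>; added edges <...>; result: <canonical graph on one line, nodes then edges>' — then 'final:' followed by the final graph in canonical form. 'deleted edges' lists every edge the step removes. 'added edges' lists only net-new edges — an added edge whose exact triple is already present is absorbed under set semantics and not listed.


step 1: rule r1; match: 0->4, 1->0, 2->1, 3->2; deleted nodes 4; deleted edges (4,0,has); (4,1,has); (4,2,has); added nodes 8, 9, 10, 11, 12, 13, 14; added edges (11,0,has); (11,8,has); (11,10,has); (12,1,has); (12,8,has); (12,9,has); (13,2,has); (13,9,has); (13,10,has); (14,8,has); (14,9,has); (14,10,has); result: nodes: 0:pt, 1:pt, 2:pt, 3:pt, 6:F, 7:F, 8:pt, 9:pt, 10:pt, 11:F, 12:F, 13:F, 14:F edges: (6,0,has); (6,1,has); (6,2,has); (7,0,has); (7,2,has); (7,3,has); (11,0,has); (11,8,has); (11,10,has); (12,1,has); (12,8,has); (12,9,has); (13,2,has); (13,9,has); (13,10,has); (14,8,has); (14,9,has); (14,10,has)
step 2: rule r1; match: 0->6, 1->0, 2->1, 3->2; deleted nodes 6; deleted edges (6,0,has); (6,1,has); (6,2,has); added nodes 15, 16, 17, 18, 19, 20, 21; added edges (18,0,has); (18,15,has); (18,17,has); (19,1,has); (19,15,has); (19,16,has); (20,2,has); (20,16,has); (20,17,has); (21,15,has); (21,16,has); (21,17,has); result: nodes: 0:pt, 1:pt, 2:pt, 3:pt, 7:F, 8:pt, 9:pt, 10:pt, 11:F, 12:F, 13:F, 14:F, 15:pt, 16:pt, 17:pt, 18:F, 19:F, 20:F, 21:F edges: (7,0,has); (7,2,has); (7,3,has); (11,0,has); (11,8,has); (11,10,has); (12,1,has); (12,8,has); (12,9,has); (13,2,has); (13,9,has); (13,10,has); (14,8,has); (14,9,has); (14,10,has); (18,0,has); (18,15,has); (18,17,has); (19,1,has); (19,15,has); (19,16,has); (20,2,has); (20,16,has); (20,17,has); (21,15,has); (21,16,has); (21,17,has)
final:
nodes: 0:pt, 1:pt, 2:pt, 3:pt, 7:F, 8:pt, 9:pt, 10:pt, 11:F, 12:F, 13:F, 14:F, 15:pt, 16:pt, 17:pt, 18:F, 19:F, 20:F, 21:F
edges: (7,0,has); (7,2,has); (7,3,has); (11,0,has); (11,8,has); (11,10,has); (12,1,has); (12,8,has); (12,9,has); (13,2,has); (13,9,has); (13,10,has); (14,8,has); (14,9,has); (14,10,has); (18,0,has); (18,15,has); (18,17,has); (19,1,has); (19,15,has); (19,16,has); (20,2,has); (20,16,has); (20,17,has); (21,15,has); (21,16,has); (21,17,has)


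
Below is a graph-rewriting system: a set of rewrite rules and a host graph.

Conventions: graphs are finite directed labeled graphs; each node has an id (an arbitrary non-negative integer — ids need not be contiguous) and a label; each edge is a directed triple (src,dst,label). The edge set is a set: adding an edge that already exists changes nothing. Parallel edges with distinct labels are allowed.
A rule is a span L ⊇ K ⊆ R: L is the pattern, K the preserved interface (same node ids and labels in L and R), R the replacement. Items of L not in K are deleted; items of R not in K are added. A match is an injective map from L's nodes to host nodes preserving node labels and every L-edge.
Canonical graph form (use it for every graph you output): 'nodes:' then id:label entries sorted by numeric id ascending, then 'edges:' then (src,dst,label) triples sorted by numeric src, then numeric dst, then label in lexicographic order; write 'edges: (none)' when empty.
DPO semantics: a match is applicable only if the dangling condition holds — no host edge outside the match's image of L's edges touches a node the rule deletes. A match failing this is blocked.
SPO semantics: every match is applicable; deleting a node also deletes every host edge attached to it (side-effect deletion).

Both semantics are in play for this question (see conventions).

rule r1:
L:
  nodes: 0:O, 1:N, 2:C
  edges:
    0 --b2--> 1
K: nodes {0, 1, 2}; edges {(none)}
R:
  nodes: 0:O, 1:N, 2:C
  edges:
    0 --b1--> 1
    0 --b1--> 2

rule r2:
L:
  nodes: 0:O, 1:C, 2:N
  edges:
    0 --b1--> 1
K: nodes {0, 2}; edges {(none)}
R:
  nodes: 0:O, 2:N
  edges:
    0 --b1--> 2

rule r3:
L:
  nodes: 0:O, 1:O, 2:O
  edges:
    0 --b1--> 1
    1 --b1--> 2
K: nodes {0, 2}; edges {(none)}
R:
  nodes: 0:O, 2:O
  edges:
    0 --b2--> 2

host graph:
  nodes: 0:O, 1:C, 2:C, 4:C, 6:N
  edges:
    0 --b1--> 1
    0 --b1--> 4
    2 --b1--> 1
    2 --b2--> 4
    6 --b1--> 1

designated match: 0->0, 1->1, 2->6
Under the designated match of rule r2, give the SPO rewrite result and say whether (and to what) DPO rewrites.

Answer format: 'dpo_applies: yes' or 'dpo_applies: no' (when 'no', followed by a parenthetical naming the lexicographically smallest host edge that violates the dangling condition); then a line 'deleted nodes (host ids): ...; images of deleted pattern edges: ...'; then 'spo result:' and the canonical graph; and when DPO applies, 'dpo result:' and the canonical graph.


dpo_applies: no
(the rule deletes node 1, which keeps host edge (2,1,b1) outside the match image — the dangling condition fails, DPO blocks; SPO proceeds and side-deletes such edges)
deleted nodes (host ids): 1; images of deleted pattern edges: (0,1,b1)
spo result:
nodes: 0:O, 2:C, 4:C, 6:N
edges: (0,4,b1); (0,6,b1); (2,4,b2)


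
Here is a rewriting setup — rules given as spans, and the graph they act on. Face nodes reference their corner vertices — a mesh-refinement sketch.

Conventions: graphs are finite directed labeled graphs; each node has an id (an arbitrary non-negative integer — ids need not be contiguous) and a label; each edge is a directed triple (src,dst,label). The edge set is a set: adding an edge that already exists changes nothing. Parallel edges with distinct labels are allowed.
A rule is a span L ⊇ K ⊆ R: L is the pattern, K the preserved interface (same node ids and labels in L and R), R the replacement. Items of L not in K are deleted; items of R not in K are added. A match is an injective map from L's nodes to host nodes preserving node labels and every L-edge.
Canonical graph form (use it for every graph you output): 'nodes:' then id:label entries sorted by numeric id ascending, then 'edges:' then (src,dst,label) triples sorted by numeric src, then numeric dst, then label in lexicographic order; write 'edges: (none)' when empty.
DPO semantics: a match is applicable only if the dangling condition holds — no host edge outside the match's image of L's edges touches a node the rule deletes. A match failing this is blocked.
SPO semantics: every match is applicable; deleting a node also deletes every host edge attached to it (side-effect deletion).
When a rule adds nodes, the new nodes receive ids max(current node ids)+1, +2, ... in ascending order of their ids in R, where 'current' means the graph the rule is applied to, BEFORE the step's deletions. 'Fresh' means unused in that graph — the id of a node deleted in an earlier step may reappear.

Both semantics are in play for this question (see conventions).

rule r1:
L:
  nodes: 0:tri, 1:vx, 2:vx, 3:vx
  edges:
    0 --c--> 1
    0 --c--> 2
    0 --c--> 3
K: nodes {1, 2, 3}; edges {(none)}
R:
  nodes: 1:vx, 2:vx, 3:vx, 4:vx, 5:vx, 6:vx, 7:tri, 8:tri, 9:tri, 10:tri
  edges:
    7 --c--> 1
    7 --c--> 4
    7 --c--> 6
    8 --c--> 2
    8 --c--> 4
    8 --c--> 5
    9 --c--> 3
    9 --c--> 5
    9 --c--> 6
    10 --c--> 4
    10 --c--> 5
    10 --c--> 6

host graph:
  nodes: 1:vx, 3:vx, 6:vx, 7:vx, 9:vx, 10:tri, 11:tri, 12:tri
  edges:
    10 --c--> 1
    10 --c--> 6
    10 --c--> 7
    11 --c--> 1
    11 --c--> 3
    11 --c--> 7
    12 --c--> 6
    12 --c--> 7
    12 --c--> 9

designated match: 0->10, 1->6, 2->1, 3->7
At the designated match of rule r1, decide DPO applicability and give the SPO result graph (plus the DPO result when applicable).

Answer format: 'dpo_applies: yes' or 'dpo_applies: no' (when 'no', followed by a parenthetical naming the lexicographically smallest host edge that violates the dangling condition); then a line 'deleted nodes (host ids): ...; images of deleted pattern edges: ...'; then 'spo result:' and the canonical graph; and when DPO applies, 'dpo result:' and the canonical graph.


dpo_applies: yes
deleted nodes (host ids): 10; images of deleted pattern edges: (10,1,c); (10,6,c); (10,7,c)
spo result:
nodes: 1:vx, 3:vx, 6:vx, 7:vx, 9:vx, 11:tri, 12:tri, 13:vx, 14:vx, 15:vx, 16:tri, 17:tri, 18:tri, 19:tri
edges: (11,1,c); (11,3,c); (11,7,c); (12,6,c); (12,7,c); (12,9,c); (16,6,c); (16,13,c); (16,15,c); (17,1,c); (17,13,c); (17,14,c); (18,7,c); (18,14,c); (18,15,c); (19,13,c); (19,14,c); (19,15,c)
dpo result:
nodes: 1:vx, 3:vx, 6:vx, 7:vx, 9:vx, 11:tri, 12:tri, 13:vx, 14:vx, 15:vx, 16:tri, 17:tri, 18:tri, 19:tri
edges: (11,1,c); (11,3,c); (11,7,c); (12,6,c); (12,7,c); (12,9,c); (16,6,c); (16,13,c); (16,15,c); (17,1,c); (17,13,c); (17,14,c); (18,7,c); (18,14,c); (18,15,c); (19,13,c); (19,14,c); (19,15,c)
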